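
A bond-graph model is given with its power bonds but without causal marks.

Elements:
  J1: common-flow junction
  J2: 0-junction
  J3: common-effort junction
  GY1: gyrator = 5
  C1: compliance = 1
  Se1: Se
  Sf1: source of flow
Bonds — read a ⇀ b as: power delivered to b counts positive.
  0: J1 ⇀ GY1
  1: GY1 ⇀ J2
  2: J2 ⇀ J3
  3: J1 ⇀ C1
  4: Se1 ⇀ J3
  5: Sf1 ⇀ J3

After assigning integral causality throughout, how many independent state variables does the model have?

b4 |J3  (source Se1 imposes e)
b5 |Sf1  (source Sf1 imposes f)
b2 |J2  (J3 effort already set via bond 4)
b1 |GY1  (J2 effort already set via bond 2)
b0 |GY1  (through GY1, causality inverts; strokes same side of GY1)
b3 |J1  (J1: bond 0 brought flow, rest push out)

1  (C1 all integral)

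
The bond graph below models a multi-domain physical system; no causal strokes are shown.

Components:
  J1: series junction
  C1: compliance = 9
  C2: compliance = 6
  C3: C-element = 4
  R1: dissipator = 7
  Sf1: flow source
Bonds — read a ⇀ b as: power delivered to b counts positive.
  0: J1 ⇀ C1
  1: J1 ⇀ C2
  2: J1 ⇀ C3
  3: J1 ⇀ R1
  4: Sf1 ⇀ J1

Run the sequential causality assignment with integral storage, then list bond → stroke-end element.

#4 stroke→Sf1  (source Sf1 imposes f)
#0 stroke→J1  (J1 flow already set via bond 4)
#1 stroke→J1  (1-jn J1 has f-setter on 4)
#2 stroke→J1  (1-jn J1 has f-setter on 4)
#3 stroke→J1  (J1: bond 4 brought flow, rest push out)

#0 stroke at J1
#1 stroke at J1
#2 stroke at J1
#3 stroke at J1
#4 stroke at Sf1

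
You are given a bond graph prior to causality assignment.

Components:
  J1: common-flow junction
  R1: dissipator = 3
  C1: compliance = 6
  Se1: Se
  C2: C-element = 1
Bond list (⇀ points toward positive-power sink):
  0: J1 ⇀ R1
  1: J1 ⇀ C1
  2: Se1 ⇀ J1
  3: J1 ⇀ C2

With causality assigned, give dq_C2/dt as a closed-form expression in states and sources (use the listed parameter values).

β2 |J1  (Se1 (Se) sets effort on bond)
β1 |J1  (C1 integral (e out))
β3 |J1  (C2 outputs effort q/C2)
β0 |R1  (closing 1-jn rule on J1)

dq_C2/dt = E_Se1/3 - q_C1/18 - q_C2/3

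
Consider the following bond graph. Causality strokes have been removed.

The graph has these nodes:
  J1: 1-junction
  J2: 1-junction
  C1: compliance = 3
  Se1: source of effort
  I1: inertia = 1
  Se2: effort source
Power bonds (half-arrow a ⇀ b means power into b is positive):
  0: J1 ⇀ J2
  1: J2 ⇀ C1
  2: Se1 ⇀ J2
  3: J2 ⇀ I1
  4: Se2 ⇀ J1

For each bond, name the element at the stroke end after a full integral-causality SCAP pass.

#2 stroke→J2  (Se1 fixes effort; stroke away)
#4 stroke→J1  (source Se2 imposes e)
#0 stroke→J2  (J1: last free bond brings flow in)
#1 stroke→J2  (prefer integral on C1)
#3 stroke→I1  (J2 needs exactly one f-in)

bond 0 stroke at J2
bond 1 stroke at J2
bond 2 stroke at J2
bond 3 stroke at I1
bond 4 stroke at J1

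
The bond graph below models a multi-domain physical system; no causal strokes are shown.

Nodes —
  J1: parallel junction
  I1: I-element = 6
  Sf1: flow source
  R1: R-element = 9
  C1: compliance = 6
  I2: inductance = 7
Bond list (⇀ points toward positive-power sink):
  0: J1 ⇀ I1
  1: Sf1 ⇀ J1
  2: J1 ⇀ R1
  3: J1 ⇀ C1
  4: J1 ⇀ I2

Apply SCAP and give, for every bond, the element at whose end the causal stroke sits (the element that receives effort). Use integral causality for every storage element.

#0 |I1
#1 |Sf1
#2 |R1
#3 |J1
#4 |I2

β1 stroke at Sf1  (Sf1 fixes flow; stroke at Sf1)
β0 stroke at I1  (I1 outputs flow p/I1)
β3 stroke at J1  (prefer integral on C1)
β2 stroke at R1  (common-e at J1 fixed by 3)
β4 stroke at I2  (J1: bond 3 brought effort, rest push out)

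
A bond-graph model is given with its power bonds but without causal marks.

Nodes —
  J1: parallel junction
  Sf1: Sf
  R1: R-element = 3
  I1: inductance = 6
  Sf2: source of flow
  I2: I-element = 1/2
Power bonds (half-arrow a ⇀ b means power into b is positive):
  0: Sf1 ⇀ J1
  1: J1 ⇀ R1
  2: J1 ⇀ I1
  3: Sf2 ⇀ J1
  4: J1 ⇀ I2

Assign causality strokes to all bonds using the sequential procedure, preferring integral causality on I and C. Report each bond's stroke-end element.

bond 0 stroke at Sf1  (source Sf1 imposes f)
bond 3 stroke at Sf2  (Sf2 (Sf) sets flow on bond)
bond 2 stroke at I1  (I1 integral (f out))
bond 4 stroke at I2  (I2 integral (f out))
bond 1 stroke at J1  (only one effort-in slot at J1)

b0 |Sf1
b1 |J1
b2 |I1
b3 |Sf2
b4 |I2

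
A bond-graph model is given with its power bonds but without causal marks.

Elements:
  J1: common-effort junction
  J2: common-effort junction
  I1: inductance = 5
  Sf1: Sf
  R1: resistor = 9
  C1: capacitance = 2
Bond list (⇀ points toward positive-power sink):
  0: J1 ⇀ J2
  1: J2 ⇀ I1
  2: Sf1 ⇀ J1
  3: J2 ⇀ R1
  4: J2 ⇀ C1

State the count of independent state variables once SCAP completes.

b2 →Sf1  (Sf1: flow source, stroke at near end)
b0 →J1  (only one effort-in slot at J1)
b1 →I1  (prefer integral on I1)
b4 →J2  (C1: C, integral causality)
b3 →R1  (J2: bond 4 brought effort, rest push out)

2  (C1, I1 all integral)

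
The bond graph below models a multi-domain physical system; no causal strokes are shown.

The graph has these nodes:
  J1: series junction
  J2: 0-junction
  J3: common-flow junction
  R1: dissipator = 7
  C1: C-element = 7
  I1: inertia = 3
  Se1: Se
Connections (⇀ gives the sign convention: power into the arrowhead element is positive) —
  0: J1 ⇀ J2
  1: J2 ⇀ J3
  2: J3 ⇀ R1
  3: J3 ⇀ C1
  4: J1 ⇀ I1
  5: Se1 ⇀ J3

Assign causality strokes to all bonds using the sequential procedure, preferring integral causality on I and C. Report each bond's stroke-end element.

β0 →J1
β1 →J2
β2 →J3
β3 →J3
β4 →I1
β5 →J3

bond 5 |J3  (source Se1 imposes e)
bond 3 |J3  (C1 outputs effort q/C1)
bond 4 |I1  (I1: I, integral causality)
bond 0 |J1  (1-jn J1 has f-setter on 4)
bond 1 |J2  (closing 0-jn rule on J2)
bond 2 |J3  (1-jn J3 has f-setter on 1)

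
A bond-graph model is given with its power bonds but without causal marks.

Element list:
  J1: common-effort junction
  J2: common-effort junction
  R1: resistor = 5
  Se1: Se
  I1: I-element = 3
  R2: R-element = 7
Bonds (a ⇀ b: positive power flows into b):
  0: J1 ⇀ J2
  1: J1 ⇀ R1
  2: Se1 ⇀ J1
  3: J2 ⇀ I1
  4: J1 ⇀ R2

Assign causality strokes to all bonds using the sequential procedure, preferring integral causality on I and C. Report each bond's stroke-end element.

β2 stroke at J1  (Se1 fixes effort; stroke away)
β0 stroke at J2  (0-jn J1 has e-setter on 2)
β1 stroke at R1  (J1 effort already set via bond 2)
β4 stroke at R2  (0-jn J1 has e-setter on 2)
β3 stroke at I1  (J2 effort already set via bond 0)

#0 stroke→J2
#1 stroke→R1
#2 stroke→J1
#3 stroke→I1
#4 stroke→R2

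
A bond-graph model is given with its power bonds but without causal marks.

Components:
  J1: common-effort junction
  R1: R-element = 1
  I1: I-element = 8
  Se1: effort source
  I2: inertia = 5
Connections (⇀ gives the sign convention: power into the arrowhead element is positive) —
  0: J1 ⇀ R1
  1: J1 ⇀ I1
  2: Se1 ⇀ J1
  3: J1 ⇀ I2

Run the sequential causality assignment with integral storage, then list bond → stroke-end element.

β0 stroke at R1
β1 stroke at I1
β2 stroke at J1
β3 stroke at I2

b2 |J1  (Se1 (Se) sets effort on bond)
b0 |R1  (0-jn J1 has e-setter on 2)
b1 |I1  (0-jn J1 has e-setter on 2)
b3 |I2  (0-jn J1 has e-setter on 2)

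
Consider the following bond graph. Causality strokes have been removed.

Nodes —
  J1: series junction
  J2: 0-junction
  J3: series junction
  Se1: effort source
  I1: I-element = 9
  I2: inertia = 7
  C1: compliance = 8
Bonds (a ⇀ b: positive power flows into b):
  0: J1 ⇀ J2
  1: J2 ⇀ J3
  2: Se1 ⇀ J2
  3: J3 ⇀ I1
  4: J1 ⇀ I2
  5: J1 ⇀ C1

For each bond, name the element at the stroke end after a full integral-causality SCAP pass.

β2 →J2  (Se1 fixes effort; stroke away)
β0 →J1  (J2 effort already set via bond 2)
β1 →J3  (J2: bond 2 brought effort, rest push out)
β3 →I1  (only one flow-in slot at J3)
β4 →I2  (I2 integral (f out))
β5 →J1  (common-f at J1 fixed by 4)

#0 stroke at J1
#1 stroke at J3
#2 stroke at J2
#3 stroke at I1
#4 stroke at I2
#5 stroke at J1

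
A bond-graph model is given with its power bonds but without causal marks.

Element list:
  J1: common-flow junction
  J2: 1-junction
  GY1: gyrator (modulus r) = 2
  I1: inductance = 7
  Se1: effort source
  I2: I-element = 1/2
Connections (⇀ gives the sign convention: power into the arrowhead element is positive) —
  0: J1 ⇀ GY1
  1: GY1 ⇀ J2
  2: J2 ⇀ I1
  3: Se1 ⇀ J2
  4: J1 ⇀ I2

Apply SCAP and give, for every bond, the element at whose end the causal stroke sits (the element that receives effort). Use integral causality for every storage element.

#0 →J1
#1 →J2
#2 →I1
#3 →J2
#4 →I2

β3 stroke→J2  (Se1: effort source, stroke at far end)
β2 stroke→I1  (I1: I, integral causality)
β1 stroke→J2  (J2 flow already set via bond 2)
β0 stroke→J1  (through GY1, causality inverts; strokes same side of GY1)
β4 stroke→I2  (only one flow-in slot at J1)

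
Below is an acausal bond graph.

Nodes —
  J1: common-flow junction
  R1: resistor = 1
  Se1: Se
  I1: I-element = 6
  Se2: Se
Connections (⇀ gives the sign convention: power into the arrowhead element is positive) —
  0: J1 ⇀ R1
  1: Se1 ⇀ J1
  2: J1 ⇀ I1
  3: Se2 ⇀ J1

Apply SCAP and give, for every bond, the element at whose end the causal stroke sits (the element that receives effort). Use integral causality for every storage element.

β0 stroke at J1
β1 stroke at J1
β2 stroke at I1
β3 stroke at J1

β1 stroke→J1  (Se1 fixes effort; stroke away)
β3 stroke→J1  (Se2 fixes effort; stroke away)
β2 stroke→I1  (I1 integral (f out))
β0 stroke→J1  (J1: bond 2 brought flow, rest push out)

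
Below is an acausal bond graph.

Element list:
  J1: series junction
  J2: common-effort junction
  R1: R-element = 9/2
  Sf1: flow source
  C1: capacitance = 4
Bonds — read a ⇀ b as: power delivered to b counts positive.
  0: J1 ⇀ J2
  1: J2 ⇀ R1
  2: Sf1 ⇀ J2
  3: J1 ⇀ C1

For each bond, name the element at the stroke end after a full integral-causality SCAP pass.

β0 stroke at J2
β1 stroke at R1
β2 stroke at Sf1
β3 stroke at J1

b2 |Sf1  (Sf1 (Sf) sets flow on bond)
b3 |J1  (prefer integral on C1)
b0 |J2  (J1 needs exactly one f-in)
b1 |R1  (J2: bond 0 brought effort, rest push out)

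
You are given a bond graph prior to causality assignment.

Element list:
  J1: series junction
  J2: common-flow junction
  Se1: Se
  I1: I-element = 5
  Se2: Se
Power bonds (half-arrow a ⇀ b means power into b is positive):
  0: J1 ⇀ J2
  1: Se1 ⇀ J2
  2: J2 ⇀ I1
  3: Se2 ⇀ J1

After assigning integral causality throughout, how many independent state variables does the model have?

1  (I1 all integral)

#1 stroke→J2  (Se1: effort source, stroke at far end)
#3 stroke→J1  (Se2 (Se) sets effort on bond)
#0 stroke→J2  (closing 1-jn rule on J1)
#2 stroke→I1  (only one flow-in slot at J2)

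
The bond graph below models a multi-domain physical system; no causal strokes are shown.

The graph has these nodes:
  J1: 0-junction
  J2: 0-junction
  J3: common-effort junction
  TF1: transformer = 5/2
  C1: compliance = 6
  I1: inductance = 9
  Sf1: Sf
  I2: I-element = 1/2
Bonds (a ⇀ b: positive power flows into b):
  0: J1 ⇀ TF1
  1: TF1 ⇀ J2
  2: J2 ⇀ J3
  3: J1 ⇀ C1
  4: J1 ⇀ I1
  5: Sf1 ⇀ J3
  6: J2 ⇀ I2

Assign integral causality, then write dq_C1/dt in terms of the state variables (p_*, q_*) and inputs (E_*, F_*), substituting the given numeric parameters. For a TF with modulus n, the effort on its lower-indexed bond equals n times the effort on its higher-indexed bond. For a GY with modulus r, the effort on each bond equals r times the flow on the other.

dq_C1/dt = 2*F_Sf1/5 - p_I1/9 - 4*p_I2/5

b5 stroke→Sf1  (Sf1 fixes flow; stroke at Sf1)
b2 stroke→J3  (closing 0-jn rule on J3)
b3 stroke→J1  (prefer integral on C1)
b0 stroke→TF1  (J1: bond 3 brought effort, rest push out)
b4 stroke→I1  (J1 effort already set via bond 3)
b1 stroke→J2  (through TF1, causality passes straight; one stroke at TF1)
b6 stroke→I2  (J2: bond 1 brought effort, rest push out)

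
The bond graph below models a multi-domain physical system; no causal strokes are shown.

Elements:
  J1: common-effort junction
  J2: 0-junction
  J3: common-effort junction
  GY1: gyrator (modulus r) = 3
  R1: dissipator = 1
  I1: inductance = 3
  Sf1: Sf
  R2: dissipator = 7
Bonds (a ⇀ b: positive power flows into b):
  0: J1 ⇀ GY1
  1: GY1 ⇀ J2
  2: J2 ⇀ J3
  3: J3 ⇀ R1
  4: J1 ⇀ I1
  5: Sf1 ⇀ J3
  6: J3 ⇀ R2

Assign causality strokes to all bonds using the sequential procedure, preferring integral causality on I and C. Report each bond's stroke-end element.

b0 stroke at J1
b1 stroke at J2
b2 stroke at J3
b3 stroke at R1
b4 stroke at I1
b5 stroke at Sf1
b6 stroke at R2

bond 5 stroke at Sf1  (Sf1: flow source, stroke at near end)
bond 4 stroke at I1  (prefer integral on I1)
bond 0 stroke at J1  (only one effort-in slot at J1)
bond 1 stroke at J2  (GY1 both-in/both-out from 0)
bond 2 stroke at J3  (J2 effort already set via bond 1)
bond 3 stroke at R1  (0-jn J3 has e-setter on 2)
bond 6 stroke at R2  (common-e at J3 fixed by 2)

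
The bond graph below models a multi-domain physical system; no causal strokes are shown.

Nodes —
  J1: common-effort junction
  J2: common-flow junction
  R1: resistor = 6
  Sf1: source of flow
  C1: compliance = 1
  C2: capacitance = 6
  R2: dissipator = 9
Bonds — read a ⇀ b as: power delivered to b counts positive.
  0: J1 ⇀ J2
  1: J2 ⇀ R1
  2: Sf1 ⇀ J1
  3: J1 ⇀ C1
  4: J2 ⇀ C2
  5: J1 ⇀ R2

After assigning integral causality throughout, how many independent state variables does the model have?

b2 stroke→Sf1  (source Sf1 imposes f)
b3 stroke→J1  (prefer integral on C1)
b0 stroke→J2  (J1 effort already set via bond 3)
b5 stroke→R2  (0-jn J1 has e-setter on 3)
b4 stroke→J2  (C2: C, integral causality)
b1 stroke→R1  (only one flow-in slot at J2)

2  (C1, C2 all integral)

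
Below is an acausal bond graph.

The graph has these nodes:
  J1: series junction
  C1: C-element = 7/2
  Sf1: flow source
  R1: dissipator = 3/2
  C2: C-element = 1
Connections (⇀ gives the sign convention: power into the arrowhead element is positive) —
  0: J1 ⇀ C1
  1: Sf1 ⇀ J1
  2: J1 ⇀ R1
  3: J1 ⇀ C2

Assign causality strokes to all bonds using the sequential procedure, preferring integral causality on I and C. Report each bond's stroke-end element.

#0 →J1
#1 →Sf1
#2 →J1
#3 →J1

b1 |Sf1  (Sf1 (Sf) sets flow on bond)
b0 |J1  (J1: bond 1 brought flow, rest push out)
b2 |J1  (common-f at J1 fixed by 1)
b3 |J1  (1-jn J1 has f-setter on 1)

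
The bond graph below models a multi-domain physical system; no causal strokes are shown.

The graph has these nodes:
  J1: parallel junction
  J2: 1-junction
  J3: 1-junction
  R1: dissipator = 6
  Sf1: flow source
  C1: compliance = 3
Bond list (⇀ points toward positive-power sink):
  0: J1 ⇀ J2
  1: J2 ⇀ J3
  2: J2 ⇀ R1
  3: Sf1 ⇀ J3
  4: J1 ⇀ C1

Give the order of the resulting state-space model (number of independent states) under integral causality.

1  (C1 all integral)

b3 stroke at Sf1  (source Sf1 imposes f)
b1 stroke at J3  (common-f at J3 fixed by 3)
b0 stroke at J2  (J2 flow already set via bond 1)
b2 stroke at J2  (J2: bond 1 brought flow, rest push out)
b4 stroke at J1  (J1 needs exactly one e-in)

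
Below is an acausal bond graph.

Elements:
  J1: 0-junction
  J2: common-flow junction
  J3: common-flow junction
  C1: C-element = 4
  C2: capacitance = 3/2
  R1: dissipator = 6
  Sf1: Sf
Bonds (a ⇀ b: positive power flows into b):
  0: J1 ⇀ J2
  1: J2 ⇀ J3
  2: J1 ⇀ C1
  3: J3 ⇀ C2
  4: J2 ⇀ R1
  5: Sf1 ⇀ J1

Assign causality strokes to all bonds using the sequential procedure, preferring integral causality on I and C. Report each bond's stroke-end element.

bond 5 |Sf1  (Sf1 (Sf) sets flow on bond)
bond 2 |J1  (C1 outputs effort q/C1)
bond 0 |J2  (0-jn J1 has e-setter on 2)
bond 3 |J3  (C2: C, integral causality)
bond 1 |J2  (J3 needs exactly one f-in)
bond 4 |R1  (J2 needs exactly one f-in)

#0 →J2
#1 →J2
#2 →J1
#3 →J3
#4 →R1
#5 →Sf1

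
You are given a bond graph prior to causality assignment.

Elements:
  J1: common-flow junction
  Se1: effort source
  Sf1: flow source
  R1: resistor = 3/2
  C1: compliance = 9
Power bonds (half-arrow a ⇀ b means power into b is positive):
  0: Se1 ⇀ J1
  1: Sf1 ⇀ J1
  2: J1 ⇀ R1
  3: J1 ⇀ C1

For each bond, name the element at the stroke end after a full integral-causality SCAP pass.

bond 0 stroke at J1
bond 1 stroke at Sf1
bond 2 stroke at J1
bond 3 stroke at J1

#0 |J1  (Se1: effort source, stroke at far end)
#1 |Sf1  (Sf1 fixes flow; stroke at Sf1)
#2 |J1  (common-f at J1 fixed by 1)
#3 |J1  (J1: bond 1 brought flow, rest push out)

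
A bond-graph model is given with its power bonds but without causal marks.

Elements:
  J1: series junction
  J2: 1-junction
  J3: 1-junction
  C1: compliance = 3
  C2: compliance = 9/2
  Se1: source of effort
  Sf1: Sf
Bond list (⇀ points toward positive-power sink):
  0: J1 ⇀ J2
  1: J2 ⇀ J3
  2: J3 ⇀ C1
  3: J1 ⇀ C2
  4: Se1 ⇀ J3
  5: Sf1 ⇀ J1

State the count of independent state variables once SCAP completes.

2  (C1, C2 all integral)

#4 stroke→J3  (Se1 fixes effort; stroke away)
#5 stroke→Sf1  (Sf1 fixes flow; stroke at Sf1)
#0 stroke→J1  (1-jn J1 has f-setter on 5)
#3 stroke→J1  (1-jn J1 has f-setter on 5)
#1 stroke→J2  (J2: bond 0 brought flow, rest push out)
#2 stroke→J3  (J3 flow already set via bond 1)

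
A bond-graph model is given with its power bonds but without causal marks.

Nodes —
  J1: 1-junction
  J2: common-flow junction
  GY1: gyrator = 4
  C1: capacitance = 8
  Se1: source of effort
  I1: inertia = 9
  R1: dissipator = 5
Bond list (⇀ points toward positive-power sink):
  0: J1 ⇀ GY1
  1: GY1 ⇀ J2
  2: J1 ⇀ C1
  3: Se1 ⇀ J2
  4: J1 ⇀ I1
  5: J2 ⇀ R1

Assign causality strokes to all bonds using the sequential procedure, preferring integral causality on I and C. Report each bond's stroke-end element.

#3 →J2  (source Se1 imposes e)
#2 →J1  (C1 outputs effort q/C1)
#4 →I1  (I1 outputs flow p/I1)
#0 →J1  (J1: bond 4 brought flow, rest push out)
#1 →J2  (GY1: gyrator matches bond 0)
#5 →R1  (closing 1-jn rule on J2)

bond 0 |J1
bond 1 |J2
bond 2 |J1
bond 3 |J2
bond 4 |I1
bond 5 |R1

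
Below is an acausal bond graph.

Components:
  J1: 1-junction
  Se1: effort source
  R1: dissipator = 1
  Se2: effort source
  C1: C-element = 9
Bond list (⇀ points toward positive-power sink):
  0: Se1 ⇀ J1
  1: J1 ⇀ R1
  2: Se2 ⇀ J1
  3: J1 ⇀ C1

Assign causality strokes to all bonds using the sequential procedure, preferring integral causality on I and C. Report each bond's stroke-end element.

β0 stroke at J1
β1 stroke at R1
β2 stroke at J1
β3 stroke at J1

b0 |J1  (Se1: effort source, stroke at far end)
b2 |J1  (Se2 fixes effort; stroke away)
b3 |J1  (C1 outputs effort q/C1)
b1 |R1  (J1 needs exactly one f-in)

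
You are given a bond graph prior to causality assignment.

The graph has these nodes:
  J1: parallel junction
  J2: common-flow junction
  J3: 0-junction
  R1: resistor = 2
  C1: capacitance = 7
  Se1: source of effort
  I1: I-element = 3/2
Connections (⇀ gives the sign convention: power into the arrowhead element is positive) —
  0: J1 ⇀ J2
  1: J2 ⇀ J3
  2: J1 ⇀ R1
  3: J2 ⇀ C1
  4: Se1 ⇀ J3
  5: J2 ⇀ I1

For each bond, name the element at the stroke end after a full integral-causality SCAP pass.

#0 stroke at J2
#1 stroke at J2
#2 stroke at J1
#3 stroke at J2
#4 stroke at J3
#5 stroke at I1

b4 stroke at J3  (source Se1 imposes e)
b1 stroke at J2  (0-jn J3 has e-setter on 4)
b3 stroke at J2  (C1 outputs effort q/C1)
b5 stroke at I1  (I1 integral (f out))
b0 stroke at J2  (J2 flow already set via bond 5)
b2 stroke at J1  (closing 0-jn rule on J1)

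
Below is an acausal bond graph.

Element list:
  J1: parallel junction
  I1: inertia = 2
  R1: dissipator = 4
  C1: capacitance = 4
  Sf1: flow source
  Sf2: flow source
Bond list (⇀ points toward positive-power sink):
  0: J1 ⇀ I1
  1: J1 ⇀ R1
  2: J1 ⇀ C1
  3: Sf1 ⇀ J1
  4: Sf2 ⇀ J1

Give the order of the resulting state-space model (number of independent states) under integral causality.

bond 3 stroke at Sf1  (Sf1 fixes flow; stroke at Sf1)
bond 4 stroke at Sf2  (source Sf2 imposes f)
bond 0 stroke at I1  (prefer integral on I1)
bond 2 stroke at J1  (C1: C, integral causality)
bond 1 stroke at R1  (0-jn J1 has e-setter on 2)

2  (C1, I1 all integral)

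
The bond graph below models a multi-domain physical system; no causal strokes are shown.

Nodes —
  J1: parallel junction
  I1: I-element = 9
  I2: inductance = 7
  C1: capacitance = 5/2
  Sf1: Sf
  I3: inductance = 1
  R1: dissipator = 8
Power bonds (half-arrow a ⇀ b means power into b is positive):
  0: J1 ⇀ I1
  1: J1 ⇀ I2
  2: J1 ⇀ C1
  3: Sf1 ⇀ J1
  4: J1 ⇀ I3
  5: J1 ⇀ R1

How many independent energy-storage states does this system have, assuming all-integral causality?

4  (C1, I1, I2, I3 all integral)

β3 |Sf1  (Sf1 (Sf) sets flow on bond)
β0 |I1  (prefer integral on I1)
β1 |I2  (I2 integral (f out))
β2 |J1  (prefer integral on C1)
β4 |I3  (J1: bond 2 brought effort, rest push out)
β5 |R1  (J1: bond 2 brought effort, rest push out)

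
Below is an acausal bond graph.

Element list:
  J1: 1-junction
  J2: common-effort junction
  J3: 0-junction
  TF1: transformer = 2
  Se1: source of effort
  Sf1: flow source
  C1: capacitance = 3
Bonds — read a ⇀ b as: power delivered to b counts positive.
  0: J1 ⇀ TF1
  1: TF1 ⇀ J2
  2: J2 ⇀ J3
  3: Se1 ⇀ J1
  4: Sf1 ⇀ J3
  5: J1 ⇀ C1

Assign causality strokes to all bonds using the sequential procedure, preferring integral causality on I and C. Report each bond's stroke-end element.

β3 stroke→J1  (Se1: effort source, stroke at far end)
β4 stroke→Sf1  (source Sf1 imposes f)
β2 stroke→J3  (only one effort-in slot at J3)
β1 stroke→J2  (only one effort-in slot at J2)
β0 stroke→TF1  (through TF1, causality passes straight; one stroke at TF1)
β5 stroke→J1  (1-jn J1 has f-setter on 0)

b0 stroke at TF1
b1 stroke at J2
b2 stroke at J3
b3 stroke at J1
b4 stroke at Sf1
b5 stroke at J1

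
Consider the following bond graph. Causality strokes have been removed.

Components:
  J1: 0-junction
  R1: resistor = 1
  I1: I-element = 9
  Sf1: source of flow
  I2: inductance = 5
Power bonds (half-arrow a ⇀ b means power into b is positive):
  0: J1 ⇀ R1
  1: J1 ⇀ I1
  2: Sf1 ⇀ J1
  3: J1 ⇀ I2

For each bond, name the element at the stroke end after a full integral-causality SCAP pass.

bond 0 →J1
bond 1 →I1
bond 2 →Sf1
bond 3 →I2

bond 2 →Sf1  (Sf1 (Sf) sets flow on bond)
bond 1 →I1  (I1: I, integral causality)
bond 3 →I2  (I2 outputs flow p/I2)
bond 0 →J1  (only one effort-in slot at J1)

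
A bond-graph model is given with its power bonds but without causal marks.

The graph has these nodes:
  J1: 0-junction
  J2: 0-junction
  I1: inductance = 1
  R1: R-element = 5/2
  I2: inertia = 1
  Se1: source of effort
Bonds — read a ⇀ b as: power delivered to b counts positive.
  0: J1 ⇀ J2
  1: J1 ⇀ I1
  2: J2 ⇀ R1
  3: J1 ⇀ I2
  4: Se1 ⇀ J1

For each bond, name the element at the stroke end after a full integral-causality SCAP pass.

b4 stroke at J1  (Se1: effort source, stroke at far end)
b0 stroke at J2  (J1 effort already set via bond 4)
b1 stroke at I1  (J1: bond 4 brought effort, rest push out)
b3 stroke at I2  (common-e at J1 fixed by 4)
b2 stroke at R1  (common-e at J2 fixed by 0)

#0 →J2
#1 →I1
#2 →R1
#3 →I2
#4 →J1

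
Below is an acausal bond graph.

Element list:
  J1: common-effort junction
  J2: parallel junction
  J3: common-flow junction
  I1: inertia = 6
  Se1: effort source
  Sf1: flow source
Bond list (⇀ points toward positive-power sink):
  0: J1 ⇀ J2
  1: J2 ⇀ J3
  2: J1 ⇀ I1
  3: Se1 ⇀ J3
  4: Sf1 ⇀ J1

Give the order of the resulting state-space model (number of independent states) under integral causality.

1  (I1 all integral)

β3 →J3  (Se1 (Se) sets effort on bond)
β4 →Sf1  (Sf1 (Sf) sets flow on bond)
β1 →J2  (closing 1-jn rule on J3)
β0 →J1  (J2 effort already set via bond 1)
β2 →I1  (common-e at J1 fixed by 0)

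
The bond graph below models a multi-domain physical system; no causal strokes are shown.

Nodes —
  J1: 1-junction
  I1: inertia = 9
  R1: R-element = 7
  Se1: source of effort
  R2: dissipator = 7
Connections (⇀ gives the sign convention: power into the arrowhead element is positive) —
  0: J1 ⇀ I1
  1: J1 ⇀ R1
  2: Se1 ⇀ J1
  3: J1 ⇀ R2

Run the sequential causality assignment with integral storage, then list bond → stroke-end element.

b2 stroke at J1  (Se1 fixes effort; stroke away)
b0 stroke at I1  (prefer integral on I1)
b1 stroke at J1  (J1 flow already set via bond 0)
b3 stroke at J1  (J1: bond 0 brought flow, rest push out)

bond 0 |I1
bond 1 |J1
bond 2 |J1
bond 3 |J1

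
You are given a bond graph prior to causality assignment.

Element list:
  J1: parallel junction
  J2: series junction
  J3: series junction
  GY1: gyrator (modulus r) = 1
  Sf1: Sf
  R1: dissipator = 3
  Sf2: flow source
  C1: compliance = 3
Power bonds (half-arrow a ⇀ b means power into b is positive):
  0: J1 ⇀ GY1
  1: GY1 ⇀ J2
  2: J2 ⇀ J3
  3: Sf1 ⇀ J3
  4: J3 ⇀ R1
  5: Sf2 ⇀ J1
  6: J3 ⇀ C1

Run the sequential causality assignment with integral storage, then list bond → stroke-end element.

b3 →Sf1  (source Sf1 imposes f)
b5 →Sf2  (Sf2 (Sf) sets flow on bond)
b0 →J1  (J1 needs exactly one e-in)
b2 →J3  (J3 flow already set via bond 3)
b4 →J3  (J3 flow already set via bond 3)
b6 →J3  (1-jn J3 has f-setter on 3)
b1 →J2  (GY1: gyrator matches bond 0)

b0 stroke at J1
b1 stroke at J2
b2 stroke at J3
b3 stroke at Sf1
b4 stroke at J3
b5 stroke at Sf2
b6 stroke at J3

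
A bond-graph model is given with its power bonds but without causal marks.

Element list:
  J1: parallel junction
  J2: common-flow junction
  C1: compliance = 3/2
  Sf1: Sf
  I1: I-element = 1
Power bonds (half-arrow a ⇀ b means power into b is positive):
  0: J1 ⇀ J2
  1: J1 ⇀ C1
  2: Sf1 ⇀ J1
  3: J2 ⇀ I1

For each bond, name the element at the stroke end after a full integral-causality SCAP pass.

#2 |Sf1  (Sf1 (Sf) sets flow on bond)
#1 |J1  (C1 outputs effort q/C1)
#0 |J2  (J1 effort already set via bond 1)
#3 |I1  (J2: last free bond brings flow in)

β0 →J2
β1 →J1
β2 →Sf1
β3 →I1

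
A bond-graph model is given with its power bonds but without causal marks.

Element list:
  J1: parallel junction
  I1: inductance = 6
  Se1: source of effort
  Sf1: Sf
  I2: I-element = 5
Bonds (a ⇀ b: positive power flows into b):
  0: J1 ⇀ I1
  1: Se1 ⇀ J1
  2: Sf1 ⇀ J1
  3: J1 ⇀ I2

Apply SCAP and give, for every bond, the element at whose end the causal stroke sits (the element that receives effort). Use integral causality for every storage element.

#0 →I1
#1 →J1
#2 →Sf1
#3 →I2

bond 1 →J1  (source Se1 imposes e)
bond 2 →Sf1  (source Sf1 imposes f)
bond 0 →I1  (J1 effort already set via bond 1)
bond 3 →I2  (0-jn J1 has e-setter on 1)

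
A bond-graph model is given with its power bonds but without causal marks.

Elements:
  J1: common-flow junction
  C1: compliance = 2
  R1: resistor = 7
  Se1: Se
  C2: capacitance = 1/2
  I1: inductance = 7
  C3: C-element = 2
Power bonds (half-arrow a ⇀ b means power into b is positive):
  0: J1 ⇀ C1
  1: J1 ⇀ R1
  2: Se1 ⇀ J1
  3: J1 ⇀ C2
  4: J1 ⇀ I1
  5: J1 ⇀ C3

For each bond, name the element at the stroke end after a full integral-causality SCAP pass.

β0 |J1
β1 |J1
β2 |J1
β3 |J1
β4 |I1
β5 |J1

bond 2 →J1  (Se1: effort source, stroke at far end)
bond 0 →J1  (C1 outputs effort q/C1)
bond 3 →J1  (C2 outputs effort q/C2)
bond 4 →I1  (I1 integral (f out))
bond 1 →J1  (J1 flow already set via bond 4)
bond 5 →J1  (1-jn J1 has f-setter on 4)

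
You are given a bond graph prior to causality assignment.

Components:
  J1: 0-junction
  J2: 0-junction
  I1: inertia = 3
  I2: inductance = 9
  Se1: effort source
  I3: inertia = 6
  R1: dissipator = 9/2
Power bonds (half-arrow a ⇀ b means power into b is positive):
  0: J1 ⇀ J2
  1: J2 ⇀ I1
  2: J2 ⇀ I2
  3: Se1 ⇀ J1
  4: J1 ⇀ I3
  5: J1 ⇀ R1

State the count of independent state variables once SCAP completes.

3  (I1, I2, I3 all integral)

bond 3 stroke at J1  (Se1 fixes effort; stroke away)
bond 0 stroke at J2  (0-jn J1 has e-setter on 3)
bond 4 stroke at I3  (0-jn J1 has e-setter on 3)
bond 5 stroke at R1  (J1: bond 3 brought effort, rest push out)
bond 1 stroke at I1  (J2: bond 0 brought effort, rest push out)
bond 2 stroke at I2  (J2 effort already set via bond 0)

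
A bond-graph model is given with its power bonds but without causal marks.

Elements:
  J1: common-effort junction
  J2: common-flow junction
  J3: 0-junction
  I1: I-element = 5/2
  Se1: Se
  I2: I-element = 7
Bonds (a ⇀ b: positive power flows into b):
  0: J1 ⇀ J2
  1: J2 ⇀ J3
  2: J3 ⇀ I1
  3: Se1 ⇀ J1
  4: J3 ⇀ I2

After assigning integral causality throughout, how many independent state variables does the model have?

#3 →J1  (Se1: effort source, stroke at far end)
#0 →J2  (common-e at J1 fixed by 3)
#1 →J3  (only one flow-in slot at J2)
#2 →I1  (J3 effort already set via bond 1)
#4 →I2  (common-e at J3 fixed by 1)

2  (I1, I2 all integral)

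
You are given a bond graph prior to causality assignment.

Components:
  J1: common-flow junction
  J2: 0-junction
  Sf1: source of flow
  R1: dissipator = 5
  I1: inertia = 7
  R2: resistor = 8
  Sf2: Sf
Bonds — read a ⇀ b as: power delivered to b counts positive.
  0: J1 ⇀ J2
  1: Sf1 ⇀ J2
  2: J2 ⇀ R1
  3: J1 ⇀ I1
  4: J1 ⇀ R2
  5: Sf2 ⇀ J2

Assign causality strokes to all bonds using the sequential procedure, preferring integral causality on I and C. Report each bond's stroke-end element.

bond 1 stroke at Sf1  (Sf1 fixes flow; stroke at Sf1)
bond 5 stroke at Sf2  (Sf2 (Sf) sets flow on bond)
bond 3 stroke at I1  (I1 outputs flow p/I1)
bond 0 stroke at J1  (J1: bond 3 brought flow, rest push out)
bond 4 stroke at J1  (1-jn J1 has f-setter on 3)
bond 2 stroke at J2  (closing 0-jn rule on J2)

#0 |J1
#1 |Sf1
#2 |J2
#3 |I1
#4 |J1
#5 |Sf2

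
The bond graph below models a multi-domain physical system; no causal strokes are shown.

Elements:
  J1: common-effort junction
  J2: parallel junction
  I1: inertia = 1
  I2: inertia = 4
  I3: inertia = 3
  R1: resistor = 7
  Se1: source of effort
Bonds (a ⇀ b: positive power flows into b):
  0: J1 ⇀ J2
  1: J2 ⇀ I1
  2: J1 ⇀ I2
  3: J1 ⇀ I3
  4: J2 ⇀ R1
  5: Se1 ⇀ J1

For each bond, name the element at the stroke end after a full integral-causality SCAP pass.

β0 stroke→J2
β1 stroke→I1
β2 stroke→I2
β3 stroke→I3
β4 stroke→R1
β5 stroke→J1

#5 stroke at J1  (source Se1 imposes e)
#0 stroke at J2  (0-jn J1 has e-setter on 5)
#2 stroke at I2  (J1: bond 5 brought effort, rest push out)
#3 stroke at I3  (0-jn J1 has e-setter on 5)
#1 stroke at I1  (J2 effort already set via bond 0)
#4 stroke at R1  (common-e at J2 fixed by 0)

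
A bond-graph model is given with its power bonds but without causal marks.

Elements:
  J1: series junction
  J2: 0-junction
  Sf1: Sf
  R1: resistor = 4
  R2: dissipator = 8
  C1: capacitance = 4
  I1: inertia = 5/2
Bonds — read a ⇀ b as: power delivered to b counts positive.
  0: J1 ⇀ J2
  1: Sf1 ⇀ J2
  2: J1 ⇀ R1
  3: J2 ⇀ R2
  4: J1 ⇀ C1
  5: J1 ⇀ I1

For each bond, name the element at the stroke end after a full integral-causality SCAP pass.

β0 stroke at J1
β1 stroke at Sf1
β2 stroke at J1
β3 stroke at J2
β4 stroke at J1
β5 stroke at I1

#1 |Sf1  (Sf1 fixes flow; stroke at Sf1)
#4 |J1  (C1 outputs effort q/C1)
#5 |I1  (prefer integral on I1)
#0 |J1  (J1 flow already set via bond 5)
#2 |J1  (common-f at J1 fixed by 5)
#3 |J2  (J2: last free bond brings effort in)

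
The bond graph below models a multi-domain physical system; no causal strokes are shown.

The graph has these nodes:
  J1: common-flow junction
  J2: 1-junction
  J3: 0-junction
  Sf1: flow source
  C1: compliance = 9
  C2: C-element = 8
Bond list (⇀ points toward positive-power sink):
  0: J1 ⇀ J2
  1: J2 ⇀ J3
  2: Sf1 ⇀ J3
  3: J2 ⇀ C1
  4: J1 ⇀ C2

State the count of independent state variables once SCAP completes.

#2 stroke at Sf1  (Sf1: flow source, stroke at near end)
#1 stroke at J3  (closing 0-jn rule on J3)
#0 stroke at J2  (J2 flow already set via bond 1)
#3 stroke at J2  (common-f at J2 fixed by 1)
#4 stroke at J1  (J1 flow already set via bond 0)

2  (C1, C2 all integral)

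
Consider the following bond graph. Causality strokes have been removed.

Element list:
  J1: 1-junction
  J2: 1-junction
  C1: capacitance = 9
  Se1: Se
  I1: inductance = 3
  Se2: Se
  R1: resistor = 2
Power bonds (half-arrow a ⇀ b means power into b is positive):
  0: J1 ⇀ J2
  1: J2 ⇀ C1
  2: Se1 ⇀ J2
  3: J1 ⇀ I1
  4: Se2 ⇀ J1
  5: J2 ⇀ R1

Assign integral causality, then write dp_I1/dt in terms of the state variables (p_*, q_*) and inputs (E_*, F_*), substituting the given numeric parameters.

#2 stroke→J2  (Se1 (Se) sets effort on bond)
#4 stroke→J1  (source Se2 imposes e)
#1 stroke→J2  (C1: C, integral causality)
#3 stroke→I1  (I1 outputs flow p/I1)
#0 stroke→J1  (J1 flow already set via bond 3)
#5 stroke→J2  (1-jn J2 has f-setter on 0)

dp_I1/dt = E_Se1 + E_Se2 - 2*p_I1/3 - q_C1/9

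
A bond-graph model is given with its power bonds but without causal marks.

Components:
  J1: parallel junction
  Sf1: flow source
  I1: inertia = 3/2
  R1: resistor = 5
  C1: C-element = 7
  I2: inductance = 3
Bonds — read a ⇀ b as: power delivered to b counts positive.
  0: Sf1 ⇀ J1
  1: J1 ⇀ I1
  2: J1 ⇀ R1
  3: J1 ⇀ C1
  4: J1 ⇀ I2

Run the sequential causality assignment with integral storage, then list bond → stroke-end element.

bond 0 stroke at Sf1
bond 1 stroke at I1
bond 2 stroke at R1
bond 3 stroke at J1
bond 4 stroke at I2

#0 stroke at Sf1  (Sf1: flow source, stroke at near end)
#1 stroke at I1  (prefer integral on I1)
#3 stroke at J1  (C1 integral (e out))
#2 stroke at R1  (J1: bond 3 brought effort, rest push out)
#4 stroke at I2  (common-e at J1 fixed by 3)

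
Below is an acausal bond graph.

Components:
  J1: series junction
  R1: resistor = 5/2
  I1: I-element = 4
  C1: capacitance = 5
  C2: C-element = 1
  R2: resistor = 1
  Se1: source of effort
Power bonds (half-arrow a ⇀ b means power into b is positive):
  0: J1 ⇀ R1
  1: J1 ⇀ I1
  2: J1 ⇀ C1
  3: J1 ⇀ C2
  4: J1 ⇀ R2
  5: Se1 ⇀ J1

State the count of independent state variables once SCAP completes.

3  (C1, C2, I1 all integral)

b5 →J1  (Se1 (Se) sets effort on bond)
b1 →I1  (prefer integral on I1)
b0 →J1  (J1 flow already set via bond 1)
b2 →J1  (common-f at J1 fixed by 1)
b3 →J1  (common-f at J1 fixed by 1)
b4 →J1  (J1 flow already set via bond 1)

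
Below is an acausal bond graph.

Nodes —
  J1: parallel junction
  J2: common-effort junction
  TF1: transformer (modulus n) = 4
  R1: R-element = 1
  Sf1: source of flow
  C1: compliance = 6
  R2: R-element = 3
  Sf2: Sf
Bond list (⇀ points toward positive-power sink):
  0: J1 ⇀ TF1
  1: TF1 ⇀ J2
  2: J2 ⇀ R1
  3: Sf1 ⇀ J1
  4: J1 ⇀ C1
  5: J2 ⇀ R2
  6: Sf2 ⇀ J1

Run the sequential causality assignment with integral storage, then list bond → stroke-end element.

β0 stroke→TF1
β1 stroke→J2
β2 stroke→R1
β3 stroke→Sf1
β4 stroke→J1
β5 stroke→R2
β6 stroke→Sf2

bond 3 →Sf1  (Sf1 fixes flow; stroke at Sf1)
bond 6 →Sf2  (Sf2: flow source, stroke at near end)
bond 4 →J1  (C1: C, integral causality)
bond 0 →TF1  (0-jn J1 has e-setter on 4)
bond 1 →J2  (TF1: transformer flips bond 0)
bond 2 →R1  (0-jn J2 has e-setter on 1)
bond 5 →R2  (J2 effort already set via bond 1)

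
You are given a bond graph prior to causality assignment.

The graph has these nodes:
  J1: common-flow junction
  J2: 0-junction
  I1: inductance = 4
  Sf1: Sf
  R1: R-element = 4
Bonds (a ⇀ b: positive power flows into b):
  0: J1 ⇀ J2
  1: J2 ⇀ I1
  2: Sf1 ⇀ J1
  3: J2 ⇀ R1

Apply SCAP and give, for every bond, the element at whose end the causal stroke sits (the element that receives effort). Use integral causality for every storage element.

#2 stroke at Sf1  (source Sf1 imposes f)
#0 stroke at J1  (common-f at J1 fixed by 2)
#1 stroke at I1  (I1 integral (f out))
#3 stroke at J2  (only one effort-in slot at J2)

bond 0 stroke→J1
bond 1 stroke→I1
bond 2 stroke→Sf1
bond 3 stroke→J2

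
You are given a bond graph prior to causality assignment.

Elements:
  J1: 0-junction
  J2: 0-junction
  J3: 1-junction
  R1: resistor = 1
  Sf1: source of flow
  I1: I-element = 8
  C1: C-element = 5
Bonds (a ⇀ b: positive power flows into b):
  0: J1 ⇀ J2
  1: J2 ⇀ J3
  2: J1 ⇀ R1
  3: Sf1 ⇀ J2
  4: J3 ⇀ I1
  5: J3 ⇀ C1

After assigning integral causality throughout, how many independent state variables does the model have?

b3 stroke→Sf1  (Sf1 fixes flow; stroke at Sf1)
b4 stroke→I1  (prefer integral on I1)
b1 stroke→J3  (1-jn J3 has f-setter on 4)
b5 stroke→J3  (1-jn J3 has f-setter on 4)
b0 stroke→J2  (only one effort-in slot at J2)
b2 stroke→J1  (J1 needs exactly one e-in)

2  (C1, I1 all integral)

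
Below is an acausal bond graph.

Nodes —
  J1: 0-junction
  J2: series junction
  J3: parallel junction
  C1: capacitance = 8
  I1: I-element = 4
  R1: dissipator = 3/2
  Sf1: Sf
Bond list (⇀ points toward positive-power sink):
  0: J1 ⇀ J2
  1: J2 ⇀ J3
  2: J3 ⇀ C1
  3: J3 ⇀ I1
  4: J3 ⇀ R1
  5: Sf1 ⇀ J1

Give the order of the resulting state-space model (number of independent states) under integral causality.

2  (C1, I1 all integral)

β5 |Sf1  (Sf1 fixes flow; stroke at Sf1)
β0 |J1  (J1: last free bond brings effort in)
β1 |J2  (J2 flow already set via bond 0)
β2 |J3  (C1 integral (e out))
β3 |I1  (0-jn J3 has e-setter on 2)
β4 |R1  (J3 effort already set via bond 2)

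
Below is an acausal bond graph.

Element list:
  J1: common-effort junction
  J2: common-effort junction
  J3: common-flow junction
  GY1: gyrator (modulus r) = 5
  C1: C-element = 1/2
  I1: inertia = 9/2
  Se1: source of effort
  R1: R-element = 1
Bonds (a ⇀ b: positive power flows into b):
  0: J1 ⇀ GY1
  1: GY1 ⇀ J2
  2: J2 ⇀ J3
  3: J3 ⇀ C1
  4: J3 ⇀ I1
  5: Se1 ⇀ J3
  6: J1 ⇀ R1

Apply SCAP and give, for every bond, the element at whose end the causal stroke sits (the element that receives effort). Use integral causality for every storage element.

bond 0 stroke→J1
bond 1 stroke→J2
bond 2 stroke→J3
bond 3 stroke→J3
bond 4 stroke→I1
bond 5 stroke→J3
bond 6 stroke→R1

#5 stroke at J3  (source Se1 imposes e)
#3 stroke at J3  (C1 integral (e out))
#4 stroke at I1  (I1 outputs flow p/I1)
#2 stroke at J3  (J3 flow already set via bond 4)
#1 stroke at J2  (closing 0-jn rule on J2)
#0 stroke at J1  (through GY1, causality inverts; strokes same side of GY1)
#6 stroke at R1  (J1 effort already set via bond 0)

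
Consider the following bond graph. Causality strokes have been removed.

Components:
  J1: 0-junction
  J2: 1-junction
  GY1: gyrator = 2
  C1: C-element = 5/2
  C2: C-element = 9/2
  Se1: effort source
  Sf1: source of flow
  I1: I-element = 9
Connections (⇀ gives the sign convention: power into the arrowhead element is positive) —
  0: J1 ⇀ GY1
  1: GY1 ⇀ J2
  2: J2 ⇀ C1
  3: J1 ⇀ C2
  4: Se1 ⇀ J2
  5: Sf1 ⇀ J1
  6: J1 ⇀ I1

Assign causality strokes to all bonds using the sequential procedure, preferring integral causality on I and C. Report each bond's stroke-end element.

#4 →J2  (Se1 (Se) sets effort on bond)
#5 →Sf1  (source Sf1 imposes f)
#2 →J2  (C1 integral (e out))
#1 →GY1  (closing 1-jn rule on J2)
#0 →GY1  (GY1 both-in/both-out from 1)
#3 →J1  (C2 integral (e out))
#6 →I1  (common-e at J1 fixed by 3)

b0 stroke→GY1
b1 stroke→GY1
b2 stroke→J2
b3 stroke→J1
b4 stroke→J2
b5 stroke→Sf1
b6 stroke→I1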